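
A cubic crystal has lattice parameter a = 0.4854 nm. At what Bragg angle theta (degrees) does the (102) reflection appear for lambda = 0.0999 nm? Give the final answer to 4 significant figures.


d = a / sqrt(h^2+k^2+l^2)
d = 0.4854 / sqrt(5) = 0.217077 nm
lambda = 2*d*sin(theta)  =>  sin(theta) = lambda / (2*d)
sin(theta) = 0.0999 / (2 * 0.217077) = 0.230102
theta = 13.3 deg


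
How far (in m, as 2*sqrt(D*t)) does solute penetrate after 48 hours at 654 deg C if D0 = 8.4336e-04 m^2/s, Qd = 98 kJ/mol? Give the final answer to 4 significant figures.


Step 1: D = D0 * exp(-Qd/(R*T))
T = 927.15 K
D = 8.4336e-04 * exp(-98e3 / (8.314 * 927.15)) = 2.53862e-09 m^2/s
Step 2: L = 2*sqrt(D*t)
t = 48 h = 172800 s
L = 2*sqrt(2.53862e-09 * 172800) = 0.04189 m


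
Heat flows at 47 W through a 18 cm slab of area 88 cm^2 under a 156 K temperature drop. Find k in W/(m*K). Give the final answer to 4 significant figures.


k = Q*L / (A*dT)
L = 0.18 m, A = 8.8e-03 m^2
k = 47 * 0.18 / (8.8e-03 * 156)
k = 6.163 W/(m*K)


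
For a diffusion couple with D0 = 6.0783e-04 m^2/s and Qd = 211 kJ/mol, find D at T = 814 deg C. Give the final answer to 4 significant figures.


D = D0 * exp(-Qd / (R*T))
T = 1087.15 K
D = 6.0783e-04 * exp(-211e3 / (8.314 * 1087.15))
D = 4.42e-14 m^2/s


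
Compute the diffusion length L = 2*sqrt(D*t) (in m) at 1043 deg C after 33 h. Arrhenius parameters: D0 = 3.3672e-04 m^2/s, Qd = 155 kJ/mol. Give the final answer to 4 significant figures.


Step 1: D = D0 * exp(-Qd/(R*T))
T = 1316.15 K
D = 3.3672e-04 * exp(-155e3 / (8.314 * 1316.15)) = 2.37406e-10 m^2/s
Step 2: L = 2*sqrt(D*t)
t = 33 h = 118800 s
L = 2*sqrt(2.37406e-10 * 118800) = 0.01062 m


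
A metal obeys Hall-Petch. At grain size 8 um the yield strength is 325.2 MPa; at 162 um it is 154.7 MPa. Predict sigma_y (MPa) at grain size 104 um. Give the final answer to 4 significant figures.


sigma_y = sigma0 + k / sqrt(d)
1/sqrt(d1) = 1/sqrt(8e-06) = 353.553;  1/sqrt(d2) = 78.5674
k = (sigma1 - sigma2) / (1/sqrt(d1) - 1/sqrt(d2)) = (325.2 - 154.7) / (353.553 - 78.5674) = 0.620032 MPa*m^0.5
sigma0 = sigma1 - k/sqrt(d1) = 325.2 - 0.620032*353.553 = 105.986 MPa
sigma_y(d3) = 105.986 + 0.620032 / sqrt(1.04e-04) = 166.8 MPa


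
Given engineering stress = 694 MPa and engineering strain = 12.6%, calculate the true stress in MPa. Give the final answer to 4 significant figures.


sigma_true = sigma_eng * (1 + epsilon_eng)
sigma_true = 694 * (1 + 0.126)
sigma_true = 781.4 MPa


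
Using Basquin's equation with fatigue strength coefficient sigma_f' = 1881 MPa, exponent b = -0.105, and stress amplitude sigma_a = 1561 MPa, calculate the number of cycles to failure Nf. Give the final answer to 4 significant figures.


sigma_a = sigma_f' * (2*Nf)^b
2*Nf = (sigma_a / sigma_f')^(1/b)
2*Nf = (1561 / 1881)^(1/-0.105)
2*Nf = 5.90601
Nf = 2.953 cycles


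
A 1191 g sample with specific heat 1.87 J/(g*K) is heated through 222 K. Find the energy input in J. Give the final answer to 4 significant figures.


Q = m * cp * dT
Q = 1191 * 1.87 * 222
Q = 494400 J


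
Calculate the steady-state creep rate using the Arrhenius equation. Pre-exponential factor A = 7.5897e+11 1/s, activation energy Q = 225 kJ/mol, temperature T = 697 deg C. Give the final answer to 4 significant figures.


rate = A * exp(-Q / (R*T))
T = 697 + 273.15 = 970.15 K
rate = 7.5897e+11 * exp(-225e3 / (8.314 * 970.15))
rate = 0.5826 1/s


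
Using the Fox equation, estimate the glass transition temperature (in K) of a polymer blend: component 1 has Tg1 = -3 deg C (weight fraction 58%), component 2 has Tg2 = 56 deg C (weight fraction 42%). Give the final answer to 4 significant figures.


1/Tg = w1/Tg1 + w2/Tg2 (in Kelvin)
Tg1 = 270.15 K, Tg2 = 329.15 K
1/Tg = 0.58/270.15 + 0.42/329.15
Tg = 292.1 K


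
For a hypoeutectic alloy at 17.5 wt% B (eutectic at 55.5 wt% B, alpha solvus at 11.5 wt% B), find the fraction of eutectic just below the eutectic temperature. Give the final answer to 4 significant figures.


f_primary = (C_e - C0) / (C_e - C_alpha_max)
f_primary = (55.5 - 17.5) / (55.5 - 11.5)
f_primary = 0.863636
f_eutectic = 1 - 0.863636 = 0.1364


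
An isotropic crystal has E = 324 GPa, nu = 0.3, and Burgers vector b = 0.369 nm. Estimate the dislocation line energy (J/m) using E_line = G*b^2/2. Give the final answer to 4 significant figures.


Step 1: G = E / (2*(1+nu))
G = 324 / (2*(1+0.3)) = 124.615 GPa = 1.24615e+11 Pa
Step 2: E_line = G*b^2/2
b = 0.369 nm = 3.69e-10 m
E_line = 0.5 * 1.24615e+11 * (3.69e-10)^2 = 8.484e-09 J/m


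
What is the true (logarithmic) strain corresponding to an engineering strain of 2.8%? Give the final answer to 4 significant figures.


epsilon_true = ln(1 + epsilon_eng)
epsilon_true = ln(1 + 0.028)
epsilon_true = 0.02762


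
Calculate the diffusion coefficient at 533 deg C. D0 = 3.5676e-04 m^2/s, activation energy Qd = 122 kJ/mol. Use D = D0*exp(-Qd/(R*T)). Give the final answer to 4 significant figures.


D = D0 * exp(-Qd / (R*T))
T = 806.15 K
D = 3.5676e-04 * exp(-122e3 / (8.314 * 806.15))
D = 4.437e-12 m^2/s


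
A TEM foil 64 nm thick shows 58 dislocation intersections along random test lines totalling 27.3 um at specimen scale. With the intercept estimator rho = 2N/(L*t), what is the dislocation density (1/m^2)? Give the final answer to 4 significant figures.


rho = 2N / (L * t)
L = 27.3 um = 2.73e-05 m, t = 64 nm = 6.4e-08 m
rho = 2 * 58 / (2.73e-05 * 6.4e-08)
rho = 6.639e+13 1/m^2


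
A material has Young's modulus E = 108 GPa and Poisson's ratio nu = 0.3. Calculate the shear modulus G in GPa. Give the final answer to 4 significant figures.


G = E / (2*(1+nu))
G = 108 / (2*(1+0.3))
G = 41.54 GPa


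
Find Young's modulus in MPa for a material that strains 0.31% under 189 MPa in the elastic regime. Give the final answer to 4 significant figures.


E = sigma / epsilon
epsilon = 0.31% = 3.1e-03
E = 189 / 3.1e-03
E = 60970 MPa


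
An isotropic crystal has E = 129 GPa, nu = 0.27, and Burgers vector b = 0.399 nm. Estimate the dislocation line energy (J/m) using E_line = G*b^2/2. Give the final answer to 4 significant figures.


Step 1: G = E / (2*(1+nu))
G = 129 / (2*(1+0.27)) = 50.7874 GPa = 5.07874e+10 Pa
Step 2: E_line = G*b^2/2
b = 0.399 nm = 3.99e-10 m
E_line = 0.5 * 5.07874e+10 * (3.99e-10)^2 = 4.043e-09 J/m


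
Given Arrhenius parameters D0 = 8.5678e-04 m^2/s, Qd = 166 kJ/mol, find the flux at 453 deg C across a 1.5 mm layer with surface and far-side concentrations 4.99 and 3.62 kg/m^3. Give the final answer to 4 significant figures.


Step 1: D = D0 * exp(-Qd/(R*T))
T = 453 + 273.15 = 726.15 K
D = 8.5678e-04 * exp(-166e3 / (8.314 * 726.15)) = 9.805e-16 m^2/s
Step 2: J = D * (C1 - C2) / dx
J = 9.805e-16 * (4.99 - 3.62) / 1.5e-03
J = 8.955e-13 kg/(m^2*s)


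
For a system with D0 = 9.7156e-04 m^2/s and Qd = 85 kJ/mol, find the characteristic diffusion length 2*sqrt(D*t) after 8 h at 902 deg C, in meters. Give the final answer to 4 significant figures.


Step 1: D = D0 * exp(-Qd/(R*T))
T = 1175.15 K
D = 9.7156e-04 * exp(-85e3 / (8.314 * 1175.15)) = 1.6186e-07 m^2/s
Step 2: L = 2*sqrt(D*t)
t = 8 h = 28800 s
L = 2*sqrt(1.6186e-07 * 28800) = 0.1366 m


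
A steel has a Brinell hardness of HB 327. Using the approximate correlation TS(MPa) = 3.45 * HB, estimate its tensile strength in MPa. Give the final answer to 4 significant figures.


TS (MPa) = 3.45 * HB
TS = 3.45 * 327
TS = 1128 MPa


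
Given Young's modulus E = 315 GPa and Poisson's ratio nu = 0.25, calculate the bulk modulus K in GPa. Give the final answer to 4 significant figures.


K = E / (3*(1-2*nu))
K = 315 / (3*(1-2*0.25))
K = 210 GPa


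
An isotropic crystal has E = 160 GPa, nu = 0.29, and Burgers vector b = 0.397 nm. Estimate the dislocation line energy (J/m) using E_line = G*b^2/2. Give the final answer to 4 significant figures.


Step 1: G = E / (2*(1+nu))
G = 160 / (2*(1+0.29)) = 62.0155 GPa = 6.20155e+10 Pa
Step 2: E_line = G*b^2/2
b = 0.397 nm = 3.97e-10 m
E_line = 0.5 * 6.20155e+10 * (3.97e-10)^2 = 4.887e-09 J/m


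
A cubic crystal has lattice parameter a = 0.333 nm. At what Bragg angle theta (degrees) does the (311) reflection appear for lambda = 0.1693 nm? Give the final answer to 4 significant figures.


d = a / sqrt(h^2+k^2+l^2)
d = 0.333 / sqrt(11) = 0.100403 nm
lambda = 2*d*sin(theta)  =>  sin(theta) = lambda / (2*d)
sin(theta) = 0.1693 / (2 * 0.100403) = 0.8431
theta = 57.47 deg


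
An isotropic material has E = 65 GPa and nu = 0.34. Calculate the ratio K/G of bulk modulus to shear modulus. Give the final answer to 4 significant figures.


G = E / (2*(1+nu))
G = 65 / (2*(1+0.34)) = 24.2537 GPa
K = E / (3*(1-2*nu))
K = 65 / (3*(1-2*0.34)) = 67.7083 GPa
K/G = 67.7083 / 24.2537 = 2.792


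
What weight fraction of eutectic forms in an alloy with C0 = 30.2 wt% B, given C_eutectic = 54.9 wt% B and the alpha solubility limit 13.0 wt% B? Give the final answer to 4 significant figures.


f_primary = (C_e - C0) / (C_e - C_alpha_max)
f_primary = (54.9 - 30.2) / (54.9 - 13.0)
f_primary = 0.589499
f_eutectic = 1 - 0.589499 = 0.4105


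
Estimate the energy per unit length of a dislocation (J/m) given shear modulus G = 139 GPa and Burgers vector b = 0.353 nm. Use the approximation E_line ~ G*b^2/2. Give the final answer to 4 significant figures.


E = G*b^2/2
b = 0.353 nm = 3.53e-10 m
G = 139 GPa = 1.39e+11 Pa
E = 0.5 * 1.39e+11 * (3.53e-10)^2
E = 8.66e-09 J/m


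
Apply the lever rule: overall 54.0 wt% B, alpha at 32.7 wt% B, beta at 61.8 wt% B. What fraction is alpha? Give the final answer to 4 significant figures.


f_alpha = (C_beta - C0) / (C_beta - C_alpha)
f_alpha = (61.8 - 54.0) / (61.8 - 32.7)
f_alpha = 0.268


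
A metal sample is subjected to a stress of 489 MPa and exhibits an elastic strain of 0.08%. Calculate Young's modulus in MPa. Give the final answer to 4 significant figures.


E = sigma / epsilon
epsilon = 0.08% = 8e-04
E = 489 / 8e-04
E = 611300 MPa


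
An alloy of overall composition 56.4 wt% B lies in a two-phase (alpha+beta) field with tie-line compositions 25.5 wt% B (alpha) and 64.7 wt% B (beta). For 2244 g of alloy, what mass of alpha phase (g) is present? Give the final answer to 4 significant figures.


f_alpha = (C_beta - C0) / (C_beta - C_alpha)
f_alpha = (64.7 - 56.4) / (64.7 - 25.5) = 0.211735
m_alpha = f_alpha * m_total = 0.211735 * 2244 = 475.1 g


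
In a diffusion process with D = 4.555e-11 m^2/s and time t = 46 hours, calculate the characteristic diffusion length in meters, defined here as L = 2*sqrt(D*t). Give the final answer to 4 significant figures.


t = 46 hr = 165600 s
Diffusion length = 2*sqrt(D*t)
= 2*sqrt(4.555e-11 * 165600)
= 5.493e-03 m


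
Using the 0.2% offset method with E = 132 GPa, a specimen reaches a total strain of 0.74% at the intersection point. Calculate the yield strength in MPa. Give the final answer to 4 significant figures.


Offset strain = 0.002
Elastic strain at yield = total_strain - offset = 7.4e-03 - 0.002 = 5.4e-03
sigma_y = E * elastic_strain = 132000 * 5.4e-03
sigma_y = 712.8 MPa


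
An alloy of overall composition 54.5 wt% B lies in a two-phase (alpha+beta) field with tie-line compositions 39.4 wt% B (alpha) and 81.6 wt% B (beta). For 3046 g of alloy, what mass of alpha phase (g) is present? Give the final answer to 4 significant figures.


f_alpha = (C_beta - C0) / (C_beta - C_alpha)
f_alpha = (81.6 - 54.5) / (81.6 - 39.4) = 0.64218
m_alpha = f_alpha * m_total = 0.64218 * 3046 = 1956 g


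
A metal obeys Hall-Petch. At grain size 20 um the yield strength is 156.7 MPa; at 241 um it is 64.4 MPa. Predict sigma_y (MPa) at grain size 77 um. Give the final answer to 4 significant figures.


sigma_y = sigma0 + k / sqrt(d)
1/sqrt(d1) = 1/sqrt(2e-05) = 223.607;  1/sqrt(d2) = 64.4157
k = (sigma1 - sigma2) / (1/sqrt(d1) - 1/sqrt(d2)) = (156.7 - 64.4) / (223.607 - 64.4157) = 0.579806 MPa*m^0.5
sigma0 = sigma1 - k/sqrt(d1) = 156.7 - 0.579806*223.607 = 27.0514 MPa
sigma_y(d3) = 27.0514 + 0.579806 / sqrt(7.7e-05) = 93.13 MPa


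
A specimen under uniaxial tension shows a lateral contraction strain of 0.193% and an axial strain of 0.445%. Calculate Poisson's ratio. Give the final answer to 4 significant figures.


nu = -epsilon_lat / epsilon_axial
Lateral strain is contraction (negative), so using magnitudes:
nu = 0.193 / 0.445
nu = 0.4337


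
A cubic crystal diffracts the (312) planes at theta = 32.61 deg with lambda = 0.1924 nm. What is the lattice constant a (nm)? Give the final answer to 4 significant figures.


d = lambda / (2*sin(theta))
d = 0.1924 / (2*sin(32.61 deg))
d = 0.178506 nm
a = d * sqrt(h^2+k^2+l^2) = 0.178506 * sqrt(14)
a = 0.6679 nm


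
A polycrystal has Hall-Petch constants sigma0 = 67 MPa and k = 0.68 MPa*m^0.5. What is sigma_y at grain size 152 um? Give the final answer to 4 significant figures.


sigma_y = sigma0 + k / sqrt(d)
d = 152 um = 1.52e-04 m
sigma_y = 67 + 0.68 / sqrt(1.52e-04)
sigma_y = 122.2 MPa


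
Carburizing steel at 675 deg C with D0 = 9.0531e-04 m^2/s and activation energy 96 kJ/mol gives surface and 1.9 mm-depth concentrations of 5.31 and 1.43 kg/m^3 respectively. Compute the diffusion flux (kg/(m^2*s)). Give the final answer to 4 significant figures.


Step 1: D = D0 * exp(-Qd/(R*T))
T = 675 + 273.15 = 948.15 K
D = 9.0531e-04 * exp(-96e3 / (8.314 * 948.15)) = 4.65435e-09 m^2/s
Step 2: J = D * (C1 - C2) / dx
J = 4.65435e-09 * (5.31 - 1.43) / 1.9e-03
J = 9.505e-06 kg/(m^2*s)


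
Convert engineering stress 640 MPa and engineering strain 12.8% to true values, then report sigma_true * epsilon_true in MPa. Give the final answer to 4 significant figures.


sigma_true = sigma_eng * (1 + epsilon_eng)
sigma_true = 640 * (1 + 0.128) = 721.92 MPa
epsilon_true = ln(1 + epsilon_eng)
epsilon_true = ln(1 + 0.128) = 0.120446
sigma_true * epsilon_true = 721.92 * 0.120446 = 86.95 MPa


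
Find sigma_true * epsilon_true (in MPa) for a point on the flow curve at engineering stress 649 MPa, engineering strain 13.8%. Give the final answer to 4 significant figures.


sigma_true = sigma_eng * (1 + epsilon_eng)
sigma_true = 649 * (1 + 0.138) = 738.562 MPa
epsilon_true = ln(1 + epsilon_eng)
epsilon_true = ln(1 + 0.138) = 0.129272
sigma_true * epsilon_true = 738.562 * 0.129272 = 95.48 MPa


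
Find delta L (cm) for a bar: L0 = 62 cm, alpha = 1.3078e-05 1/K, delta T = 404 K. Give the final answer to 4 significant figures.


dL = L0 * alpha * dT
dL = 62 * 1.3078e-05 * 404
dL = 0.3276 cm


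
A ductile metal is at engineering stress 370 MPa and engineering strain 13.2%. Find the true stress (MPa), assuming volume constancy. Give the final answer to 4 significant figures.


sigma_true = sigma_eng * (1 + epsilon_eng)
sigma_true = 370 * (1 + 0.132)
sigma_true = 418.8 MPa


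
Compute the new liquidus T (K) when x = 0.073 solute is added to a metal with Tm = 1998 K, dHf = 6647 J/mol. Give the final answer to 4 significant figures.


dT = R*Tm^2*x / dHf
dT = 8.314 * 1998^2 * 0.073 / 6647
dT = 364.501 K
T_new = 1998 - 364.501 = 1633 K


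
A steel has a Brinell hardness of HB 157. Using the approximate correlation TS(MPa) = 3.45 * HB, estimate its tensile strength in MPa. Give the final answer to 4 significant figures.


TS (MPa) = 3.45 * HB
TS = 3.45 * 157
TS = 541.7 MPa


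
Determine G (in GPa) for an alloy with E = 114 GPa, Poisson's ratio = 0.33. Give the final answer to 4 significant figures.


G = E / (2*(1+nu))
G = 114 / (2*(1+0.33))
G = 42.86 GPa


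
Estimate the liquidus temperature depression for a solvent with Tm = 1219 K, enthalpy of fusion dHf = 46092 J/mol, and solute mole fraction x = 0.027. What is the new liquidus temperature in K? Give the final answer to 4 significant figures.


dT = R*Tm^2*x / dHf
dT = 8.314 * 1219^2 * 0.027 / 46092
dT = 7.23695 K
T_new = 1219 - 7.23695 = 1212 K


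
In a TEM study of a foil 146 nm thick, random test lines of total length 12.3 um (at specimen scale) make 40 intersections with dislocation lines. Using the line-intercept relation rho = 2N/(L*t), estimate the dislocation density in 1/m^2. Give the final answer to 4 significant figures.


rho = 2N / (L * t)
L = 12.3 um = 1.23e-05 m, t = 146 nm = 1.46e-07 m
rho = 2 * 40 / (1.23e-05 * 1.46e-07)
rho = 4.455e+13 1/m^2


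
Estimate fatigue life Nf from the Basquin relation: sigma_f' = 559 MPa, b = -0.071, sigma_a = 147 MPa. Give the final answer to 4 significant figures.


sigma_a = sigma_f' * (2*Nf)^b
2*Nf = (sigma_a / sigma_f')^(1/b)
2*Nf = (147 / 559)^(1/-0.071)
2*Nf = 1.48028e+08
Nf = 7.401e+07 cycles


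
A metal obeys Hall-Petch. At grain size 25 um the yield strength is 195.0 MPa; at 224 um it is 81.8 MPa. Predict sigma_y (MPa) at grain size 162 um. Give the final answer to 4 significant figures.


sigma_y = sigma0 + k / sqrt(d)
1/sqrt(d1) = 1/sqrt(2.5e-05) = 200;  1/sqrt(d2) = 66.8153
k = (sigma1 - sigma2) / (1/sqrt(d1) - 1/sqrt(d2)) = (195.0 - 81.8) / (200 - 66.8153) = 0.849948 MPa*m^0.5
sigma0 = sigma1 - k/sqrt(d1) = 195.0 - 0.849948*200 = 25.0105 MPa
sigma_y(d3) = 25.0105 + 0.849948 / sqrt(1.62e-04) = 91.79 MPa


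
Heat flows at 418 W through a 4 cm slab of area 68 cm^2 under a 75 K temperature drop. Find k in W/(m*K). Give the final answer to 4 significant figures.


k = Q*L / (A*dT)
L = 0.04 m, A = 6.8e-03 m^2
k = 418 * 0.04 / (6.8e-03 * 75)
k = 32.78 W/(m*K)


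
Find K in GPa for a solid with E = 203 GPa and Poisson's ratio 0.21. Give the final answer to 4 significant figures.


K = E / (3*(1-2*nu))
K = 203 / (3*(1-2*0.21))
K = 116.7 GPa


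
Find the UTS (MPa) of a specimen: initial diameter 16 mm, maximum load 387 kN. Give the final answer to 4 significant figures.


A0 = pi*(d/2)^2 = pi*(16/2)^2 = 201.062 mm^2
UTS = F_max / A0 = 387*1000 / 201.062
UTS = 1925 MPa


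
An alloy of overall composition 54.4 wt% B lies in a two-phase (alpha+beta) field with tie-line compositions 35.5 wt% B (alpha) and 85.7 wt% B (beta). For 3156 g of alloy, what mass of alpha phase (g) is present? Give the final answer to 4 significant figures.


f_alpha = (C_beta - C0) / (C_beta - C_alpha)
f_alpha = (85.7 - 54.4) / (85.7 - 35.5) = 0.623506
m_alpha = f_alpha * m_total = 0.623506 * 3156 = 1968 g


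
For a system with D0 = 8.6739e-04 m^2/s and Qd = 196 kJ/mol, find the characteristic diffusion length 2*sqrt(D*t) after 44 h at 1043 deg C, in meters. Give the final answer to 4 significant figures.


Step 1: D = D0 * exp(-Qd/(R*T))
T = 1316.15 K
D = 8.6739e-04 * exp(-196e3 / (8.314 * 1316.15)) = 1.44276e-11 m^2/s
Step 2: L = 2*sqrt(D*t)
t = 44 h = 158400 s
L = 2*sqrt(1.44276e-11 * 158400) = 3.023e-03 m


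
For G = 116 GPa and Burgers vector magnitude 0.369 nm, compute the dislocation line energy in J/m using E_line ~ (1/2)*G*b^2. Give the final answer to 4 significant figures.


E = G*b^2/2
b = 0.369 nm = 3.69e-10 m
G = 116 GPa = 1.16e+11 Pa
E = 0.5 * 1.16e+11 * (3.69e-10)^2
E = 7.897e-09 J/m


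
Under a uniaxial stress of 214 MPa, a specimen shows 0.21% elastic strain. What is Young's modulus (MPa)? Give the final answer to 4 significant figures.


E = sigma / epsilon
epsilon = 0.21% = 2.1e-03
E = 214 / 2.1e-03
E = 101900 MPa


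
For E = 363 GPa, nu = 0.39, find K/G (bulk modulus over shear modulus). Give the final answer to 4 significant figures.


G = E / (2*(1+nu))
G = 363 / (2*(1+0.39)) = 130.576 GPa
K = E / (3*(1-2*nu))
K = 363 / (3*(1-2*0.39)) = 550 GPa
K/G = 550 / 130.576 = 4.212


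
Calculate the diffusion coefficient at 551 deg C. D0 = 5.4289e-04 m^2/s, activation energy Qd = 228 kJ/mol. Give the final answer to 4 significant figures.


D = D0 * exp(-Qd / (R*T))
T = 824.15 K
D = 5.4289e-04 * exp(-228e3 / (8.314 * 824.15))
D = 1.921e-18 m^2/s


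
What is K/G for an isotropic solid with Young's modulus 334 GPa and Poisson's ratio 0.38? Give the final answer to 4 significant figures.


G = E / (2*(1+nu))
G = 334 / (2*(1+0.38)) = 121.014 GPa
K = E / (3*(1-2*nu))
K = 334 / (3*(1-2*0.38)) = 463.889 GPa
K/G = 463.889 / 121.014 = 3.833


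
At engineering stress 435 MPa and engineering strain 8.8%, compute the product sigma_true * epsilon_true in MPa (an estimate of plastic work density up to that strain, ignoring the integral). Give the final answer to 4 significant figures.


sigma_true = sigma_eng * (1 + epsilon_eng)
sigma_true = 435 * (1 + 0.088) = 473.28 MPa
epsilon_true = ln(1 + epsilon_eng)
epsilon_true = ln(1 + 0.088) = 0.0843411
sigma_true * epsilon_true = 473.28 * 0.0843411 = 39.92 MPa


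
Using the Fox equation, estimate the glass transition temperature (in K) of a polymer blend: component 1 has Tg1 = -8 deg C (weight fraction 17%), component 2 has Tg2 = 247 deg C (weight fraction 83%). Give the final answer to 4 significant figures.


1/Tg = w1/Tg1 + w2/Tg2 (in Kelvin)
Tg1 = 265.15 K, Tg2 = 520.15 K
1/Tg = 0.17/265.15 + 0.83/520.15
Tg = 447.1 K


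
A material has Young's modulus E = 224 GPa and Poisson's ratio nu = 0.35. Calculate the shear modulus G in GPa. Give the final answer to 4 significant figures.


G = E / (2*(1+nu))
G = 224 / (2*(1+0.35))
G = 82.96 GPa


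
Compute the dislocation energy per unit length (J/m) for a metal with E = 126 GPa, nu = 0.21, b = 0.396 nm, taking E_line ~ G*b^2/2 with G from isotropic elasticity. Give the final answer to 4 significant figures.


Step 1: G = E / (2*(1+nu))
G = 126 / (2*(1+0.21)) = 52.0661 GPa = 5.20661e+10 Pa
Step 2: E_line = G*b^2/2
b = 0.396 nm = 3.96e-10 m
E_line = 0.5 * 5.20661e+10 * (3.96e-10)^2 = 4.082e-09 J/m


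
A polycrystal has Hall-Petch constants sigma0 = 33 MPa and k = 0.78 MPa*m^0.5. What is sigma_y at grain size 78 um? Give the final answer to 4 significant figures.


sigma_y = sigma0 + k / sqrt(d)
d = 78 um = 7.8e-05 m
sigma_y = 33 + 0.78 / sqrt(7.8e-05)
sigma_y = 121.3 MPa


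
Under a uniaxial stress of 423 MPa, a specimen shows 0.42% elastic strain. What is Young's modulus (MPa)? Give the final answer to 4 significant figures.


E = sigma / epsilon
epsilon = 0.42% = 4.2e-03
E = 423 / 4.2e-03
E = 100700 MPa


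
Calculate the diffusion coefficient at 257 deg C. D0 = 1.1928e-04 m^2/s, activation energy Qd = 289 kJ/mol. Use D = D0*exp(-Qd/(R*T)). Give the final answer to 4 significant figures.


D = D0 * exp(-Qd / (R*T))
T = 530.15 K
D = 1.1928e-04 * exp(-289e3 / (8.314 * 530.15))
D = 3.99e-33 m^2/s


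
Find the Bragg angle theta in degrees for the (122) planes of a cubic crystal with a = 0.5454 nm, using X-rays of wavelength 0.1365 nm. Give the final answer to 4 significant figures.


d = a / sqrt(h^2+k^2+l^2)
d = 0.5454 / sqrt(9) = 0.1818 nm
lambda = 2*d*sin(theta)  =>  sin(theta) = lambda / (2*d)
sin(theta) = 0.1365 / (2 * 0.1818) = 0.375413
theta = 22.05 deg


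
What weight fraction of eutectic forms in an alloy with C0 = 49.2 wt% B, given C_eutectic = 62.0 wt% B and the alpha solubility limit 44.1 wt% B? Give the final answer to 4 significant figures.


f_primary = (C_e - C0) / (C_e - C_alpha_max)
f_primary = (62.0 - 49.2) / (62.0 - 44.1)
f_primary = 0.715084
f_eutectic = 1 - 0.715084 = 0.2849


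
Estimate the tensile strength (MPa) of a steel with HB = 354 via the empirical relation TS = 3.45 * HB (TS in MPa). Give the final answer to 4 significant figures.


TS (MPa) = 3.45 * HB
TS = 3.45 * 354
TS = 1221 MPa


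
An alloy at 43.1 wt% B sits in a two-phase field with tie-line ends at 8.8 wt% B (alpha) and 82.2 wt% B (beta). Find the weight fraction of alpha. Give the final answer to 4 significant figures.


f_alpha = (C_beta - C0) / (C_beta - C_alpha)
f_alpha = (82.2 - 43.1) / (82.2 - 8.8)
f_alpha = 0.5327


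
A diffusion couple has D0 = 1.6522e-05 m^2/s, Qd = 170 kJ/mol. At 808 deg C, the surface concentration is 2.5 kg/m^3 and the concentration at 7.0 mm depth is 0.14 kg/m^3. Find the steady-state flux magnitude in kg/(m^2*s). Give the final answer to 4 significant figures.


Step 1: D = D0 * exp(-Qd/(R*T))
T = 808 + 273.15 = 1081.15 K
D = 1.6522e-05 * exp(-170e3 / (8.314 * 1081.15)) = 1.01017e-13 m^2/s
Step 2: J = D * (C1 - C2) / dx
J = 1.01017e-13 * (2.5 - 0.14) / 7e-03
J = 3.406e-11 kg/(m^2*s)


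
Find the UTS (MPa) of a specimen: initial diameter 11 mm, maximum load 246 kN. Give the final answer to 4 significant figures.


A0 = pi*(d/2)^2 = pi*(11/2)^2 = 95.0332 mm^2
UTS = F_max / A0 = 246*1000 / 95.0332
UTS = 2589 MPa


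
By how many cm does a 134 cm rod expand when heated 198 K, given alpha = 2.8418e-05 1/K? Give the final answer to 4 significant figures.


dL = L0 * alpha * dT
dL = 134 * 2.8418e-05 * 198
dL = 0.754 cm


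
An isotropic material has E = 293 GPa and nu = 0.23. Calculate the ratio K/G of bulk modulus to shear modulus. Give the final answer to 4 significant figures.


G = E / (2*(1+nu))
G = 293 / (2*(1+0.23)) = 119.106 GPa
K = E / (3*(1-2*nu))
K = 293 / (3*(1-2*0.23)) = 180.864 GPa
K/G = 180.864 / 119.106 = 1.519


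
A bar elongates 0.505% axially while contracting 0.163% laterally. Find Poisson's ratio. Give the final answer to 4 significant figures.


nu = -epsilon_lat / epsilon_axial
Lateral strain is contraction (negative), so using magnitudes:
nu = 0.163 / 0.505
nu = 0.3228


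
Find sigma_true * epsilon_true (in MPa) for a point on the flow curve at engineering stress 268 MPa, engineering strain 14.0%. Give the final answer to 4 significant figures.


sigma_true = sigma_eng * (1 + epsilon_eng)
sigma_true = 268 * (1 + 0.14) = 305.52 MPa
epsilon_true = ln(1 + epsilon_eng)
epsilon_true = ln(1 + 0.14) = 0.131028
sigma_true * epsilon_true = 305.52 * 0.131028 = 40.03 MPa


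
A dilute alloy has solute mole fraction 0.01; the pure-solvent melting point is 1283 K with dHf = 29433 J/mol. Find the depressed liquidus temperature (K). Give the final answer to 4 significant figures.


dT = R*Tm^2*x / dHf
dT = 8.314 * 1283^2 * 0.01 / 29433
dT = 4.64974 K
T_new = 1283 - 4.64974 = 1278 K


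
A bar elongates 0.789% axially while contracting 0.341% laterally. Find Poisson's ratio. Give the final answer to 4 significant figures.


nu = -epsilon_lat / epsilon_axial
Lateral strain is contraction (negative), so using magnitudes:
nu = 0.341 / 0.789
nu = 0.4322


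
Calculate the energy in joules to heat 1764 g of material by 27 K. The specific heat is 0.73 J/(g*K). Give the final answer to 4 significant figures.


Q = m * cp * dT
Q = 1764 * 0.73 * 27
Q = 34770 J


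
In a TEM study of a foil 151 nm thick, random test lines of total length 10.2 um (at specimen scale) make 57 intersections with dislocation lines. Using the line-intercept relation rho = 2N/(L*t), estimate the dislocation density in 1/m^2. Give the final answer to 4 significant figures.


rho = 2N / (L * t)
L = 10.2 um = 1.02e-05 m, t = 151 nm = 1.51e-07 m
rho = 2 * 57 / (1.02e-05 * 1.51e-07)
rho = 7.402e+13 1/m^2


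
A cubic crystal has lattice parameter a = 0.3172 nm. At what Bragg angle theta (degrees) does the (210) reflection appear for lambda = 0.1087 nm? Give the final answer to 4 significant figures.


d = a / sqrt(h^2+k^2+l^2)
d = 0.3172 / sqrt(5) = 0.141856 nm
lambda = 2*d*sin(theta)  =>  sin(theta) = lambda / (2*d)
sin(theta) = 0.1087 / (2 * 0.141856) = 0.383135
theta = 22.53 deg


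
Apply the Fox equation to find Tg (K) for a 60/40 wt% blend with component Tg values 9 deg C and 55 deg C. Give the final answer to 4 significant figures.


1/Tg = w1/Tg1 + w2/Tg2 (in Kelvin)
Tg1 = 282.15 K, Tg2 = 328.15 K
1/Tg = 0.6/282.15 + 0.4/328.15
Tg = 298.9 K


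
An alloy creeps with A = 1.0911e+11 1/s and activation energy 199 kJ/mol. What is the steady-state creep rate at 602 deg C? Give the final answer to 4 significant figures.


rate = A * exp(-Q / (R*T))
T = 602 + 273.15 = 875.15 K
rate = 1.0911e+11 * exp(-199e3 / (8.314 * 875.15))
rate = 0.1445 1/s


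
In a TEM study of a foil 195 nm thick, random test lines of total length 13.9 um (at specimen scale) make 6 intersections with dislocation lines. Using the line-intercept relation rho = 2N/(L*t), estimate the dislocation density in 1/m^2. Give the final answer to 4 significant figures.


rho = 2N / (L * t)
L = 13.9 um = 1.39e-05 m, t = 195 nm = 1.95e-07 m
rho = 2 * 6 / (1.39e-05 * 1.95e-07)
rho = 4.427e+12 1/m^2


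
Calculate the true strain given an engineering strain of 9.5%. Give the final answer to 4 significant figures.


epsilon_true = ln(1 + epsilon_eng)
epsilon_true = ln(1 + 0.095)
epsilon_true = 0.09075


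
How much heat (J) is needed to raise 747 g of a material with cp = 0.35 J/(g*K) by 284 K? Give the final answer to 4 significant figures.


Q = m * cp * dT
Q = 747 * 0.35 * 284
Q = 74250 J


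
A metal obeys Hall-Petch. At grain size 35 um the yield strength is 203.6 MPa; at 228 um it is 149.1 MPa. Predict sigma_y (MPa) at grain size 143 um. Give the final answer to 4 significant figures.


sigma_y = sigma0 + k / sqrt(d)
1/sqrt(d1) = 1/sqrt(3.5e-05) = 169.031;  1/sqrt(d2) = 66.2266
k = (sigma1 - sigma2) / (1/sqrt(d1) - 1/sqrt(d2)) = (203.6 - 149.1) / (169.031 - 66.2266) = 0.530134 MPa*m^0.5
sigma0 = sigma1 - k/sqrt(d1) = 203.6 - 0.530134*169.031 = 113.991 MPa
sigma_y(d3) = 113.991 + 0.530134 / sqrt(1.43e-04) = 158.3 MPa


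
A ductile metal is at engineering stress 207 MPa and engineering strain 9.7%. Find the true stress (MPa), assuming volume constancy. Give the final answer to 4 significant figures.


sigma_true = sigma_eng * (1 + epsilon_eng)
sigma_true = 207 * (1 + 0.097)
sigma_true = 227.1 MPa


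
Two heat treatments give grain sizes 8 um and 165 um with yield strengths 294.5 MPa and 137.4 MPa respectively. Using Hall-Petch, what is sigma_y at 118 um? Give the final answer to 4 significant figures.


sigma_y = sigma0 + k / sqrt(d)
1/sqrt(d1) = 1/sqrt(8e-06) = 353.553;  1/sqrt(d2) = 77.8499
k = (sigma1 - sigma2) / (1/sqrt(d1) - 1/sqrt(d2)) = (294.5 - 137.4) / (353.553 - 77.8499) = 0.569815 MPa*m^0.5
sigma0 = sigma1 - k/sqrt(d1) = 294.5 - 0.569815*353.553 = 93.04 MPa
sigma_y(d3) = 93.04 + 0.569815 / sqrt(1.18e-04) = 145.5 MPa


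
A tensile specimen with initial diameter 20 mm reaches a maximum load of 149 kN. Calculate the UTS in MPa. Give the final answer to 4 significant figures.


A0 = pi*(d/2)^2 = pi*(20/2)^2 = 314.159 mm^2
UTS = F_max / A0 = 149*1000 / 314.159
UTS = 474.3 MPa


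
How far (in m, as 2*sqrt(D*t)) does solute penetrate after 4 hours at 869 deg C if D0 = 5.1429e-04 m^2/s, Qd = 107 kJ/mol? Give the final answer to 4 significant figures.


Step 1: D = D0 * exp(-Qd/(R*T))
T = 1142.15 K
D = 5.1429e-04 * exp(-107e3 / (8.314 * 1142.15)) = 6.56955e-09 m^2/s
Step 2: L = 2*sqrt(D*t)
t = 4 h = 14400 s
L = 2*sqrt(6.56955e-09 * 14400) = 0.01945 m


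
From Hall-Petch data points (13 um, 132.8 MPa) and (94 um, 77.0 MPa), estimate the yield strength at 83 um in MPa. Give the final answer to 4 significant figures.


sigma_y = sigma0 + k / sqrt(d)
1/sqrt(d1) = 1/sqrt(1.3e-05) = 277.35;  1/sqrt(d2) = 103.142
k = (sigma1 - sigma2) / (1/sqrt(d1) - 1/sqrt(d2)) = (132.8 - 77.0) / (277.35 - 103.142) = 0.320307 MPa*m^0.5
sigma0 = sigma1 - k/sqrt(d1) = 132.8 - 0.320307*277.35 = 43.9629 MPa
sigma_y(d3) = 43.9629 + 0.320307 / sqrt(8.3e-05) = 79.12 MPa


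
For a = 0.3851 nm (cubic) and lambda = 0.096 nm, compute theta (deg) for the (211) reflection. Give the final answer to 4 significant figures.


d = a / sqrt(h^2+k^2+l^2)
d = 0.3851 / sqrt(6) = 0.157216 nm
lambda = 2*d*sin(theta)  =>  sin(theta) = lambda / (2*d)
sin(theta) = 0.096 / (2 * 0.157216) = 0.305312
theta = 17.78 deg


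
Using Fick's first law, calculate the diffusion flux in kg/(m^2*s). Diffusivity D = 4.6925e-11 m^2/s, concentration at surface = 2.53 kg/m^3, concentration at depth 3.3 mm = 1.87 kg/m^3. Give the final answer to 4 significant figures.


J = -D * (dC/dx) = D * (C1 - C2) / dx
J = 4.6925e-11 * (2.53 - 1.87) / 3.3e-03
J = 9.385e-09 kg/(m^2*s)


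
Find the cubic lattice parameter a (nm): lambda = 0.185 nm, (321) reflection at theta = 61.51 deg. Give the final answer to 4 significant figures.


d = lambda / (2*sin(theta))
d = 0.185 / (2*sin(61.51 deg))
d = 0.105245 nm
a = d * sqrt(h^2+k^2+l^2) = 0.105245 * sqrt(14)
a = 0.3938 nm


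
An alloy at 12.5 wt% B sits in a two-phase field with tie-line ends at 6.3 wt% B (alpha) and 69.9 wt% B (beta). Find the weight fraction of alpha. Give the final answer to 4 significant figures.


f_alpha = (C_beta - C0) / (C_beta - C_alpha)
f_alpha = (69.9 - 12.5) / (69.9 - 6.3)
f_alpha = 0.9025


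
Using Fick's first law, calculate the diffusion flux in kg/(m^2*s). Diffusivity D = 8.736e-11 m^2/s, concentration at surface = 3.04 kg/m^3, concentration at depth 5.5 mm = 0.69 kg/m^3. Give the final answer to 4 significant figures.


J = -D * (dC/dx) = D * (C1 - C2) / dx
J = 8.736e-11 * (3.04 - 0.69) / 5.5e-03
J = 3.733e-08 kg/(m^2*s)


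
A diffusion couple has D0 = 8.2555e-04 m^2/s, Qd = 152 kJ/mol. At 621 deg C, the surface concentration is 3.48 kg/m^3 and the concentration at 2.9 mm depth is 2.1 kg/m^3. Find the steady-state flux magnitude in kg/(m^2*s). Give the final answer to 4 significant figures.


Step 1: D = D0 * exp(-Qd/(R*T))
T = 621 + 273.15 = 894.15 K
D = 8.2555e-04 * exp(-152e3 / (8.314 * 894.15)) = 1.08857e-12 m^2/s
Step 2: J = D * (C1 - C2) / dx
J = 1.08857e-12 * (3.48 - 2.1) / 2.9e-03
J = 5.18e-10 kg/(m^2*s)


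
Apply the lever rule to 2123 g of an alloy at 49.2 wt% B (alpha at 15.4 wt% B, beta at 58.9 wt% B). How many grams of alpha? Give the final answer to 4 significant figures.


f_alpha = (C_beta - C0) / (C_beta - C_alpha)
f_alpha = (58.9 - 49.2) / (58.9 - 15.4) = 0.222989
m_alpha = f_alpha * m_total = 0.222989 * 2123 = 473.4 g


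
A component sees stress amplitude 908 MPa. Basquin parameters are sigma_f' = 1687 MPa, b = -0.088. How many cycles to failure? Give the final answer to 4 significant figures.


sigma_a = sigma_f' * (2*Nf)^b
2*Nf = (sigma_a / sigma_f')^(1/b)
2*Nf = (908 / 1687)^(1/-0.088)
2*Nf = 1140.64
Nf = 570.3 cycles


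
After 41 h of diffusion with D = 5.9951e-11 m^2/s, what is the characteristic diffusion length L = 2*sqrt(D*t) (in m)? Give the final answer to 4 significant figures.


t = 41 hr = 147600 s
Diffusion length = 2*sqrt(D*t)
= 2*sqrt(5.9951e-11 * 147600)
= 5.949e-03 m


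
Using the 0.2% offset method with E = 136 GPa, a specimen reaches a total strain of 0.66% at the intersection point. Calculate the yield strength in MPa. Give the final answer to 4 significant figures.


Offset strain = 0.002
Elastic strain at yield = total_strain - offset = 6.6e-03 - 0.002 = 4.6e-03
sigma_y = E * elastic_strain = 136000 * 4.6e-03
sigma_y = 625.6 MPa


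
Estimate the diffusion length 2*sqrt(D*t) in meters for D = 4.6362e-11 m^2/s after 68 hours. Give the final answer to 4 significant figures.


t = 68 hr = 244800 s
Diffusion length = 2*sqrt(D*t)
= 2*sqrt(4.6362e-11 * 244800)
= 6.738e-03 m


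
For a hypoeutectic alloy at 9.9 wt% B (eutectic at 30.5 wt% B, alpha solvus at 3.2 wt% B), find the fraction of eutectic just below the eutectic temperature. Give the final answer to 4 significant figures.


f_primary = (C_e - C0) / (C_e - C_alpha_max)
f_primary = (30.5 - 9.9) / (30.5 - 3.2)
f_primary = 0.754579
f_eutectic = 1 - 0.754579 = 0.2454


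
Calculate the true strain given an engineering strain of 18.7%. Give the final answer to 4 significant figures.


epsilon_true = ln(1 + epsilon_eng)
epsilon_true = ln(1 + 0.187)
epsilon_true = 0.1714


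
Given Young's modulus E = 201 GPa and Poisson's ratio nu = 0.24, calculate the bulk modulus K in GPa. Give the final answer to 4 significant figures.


K = E / (3*(1-2*nu))
K = 201 / (3*(1-2*0.24))
K = 128.8 GPa


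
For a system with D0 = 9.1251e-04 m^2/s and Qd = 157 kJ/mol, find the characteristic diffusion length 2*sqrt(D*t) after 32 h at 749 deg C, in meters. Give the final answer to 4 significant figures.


Step 1: D = D0 * exp(-Qd/(R*T))
T = 1022.15 K
D = 9.1251e-04 * exp(-157e3 / (8.314 * 1022.15)) = 8.64613e-12 m^2/s
Step 2: L = 2*sqrt(D*t)
t = 32 h = 115200 s
L = 2*sqrt(8.64613e-12 * 115200) = 1.996e-03 m


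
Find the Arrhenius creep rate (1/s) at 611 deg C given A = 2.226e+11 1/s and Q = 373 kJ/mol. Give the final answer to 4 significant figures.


rate = A * exp(-Q / (R*T))
T = 611 + 273.15 = 884.15 K
rate = 2.226e+11 * exp(-373e3 / (8.314 * 884.15))
rate = 2.043e-11 1/s


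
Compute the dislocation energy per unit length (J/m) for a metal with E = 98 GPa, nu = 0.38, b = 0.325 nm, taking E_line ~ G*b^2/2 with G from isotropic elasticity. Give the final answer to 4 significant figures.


Step 1: G = E / (2*(1+nu))
G = 98 / (2*(1+0.38)) = 35.5072 GPa = 3.55072e+10 Pa
Step 2: E_line = G*b^2/2
b = 0.325 nm = 3.25e-10 m
E_line = 0.5 * 3.55072e+10 * (3.25e-10)^2 = 1.875e-09 J/m


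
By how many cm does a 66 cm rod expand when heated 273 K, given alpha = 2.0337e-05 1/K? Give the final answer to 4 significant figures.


dL = L0 * alpha * dT
dL = 66 * 2.0337e-05 * 273
dL = 0.3664 cm


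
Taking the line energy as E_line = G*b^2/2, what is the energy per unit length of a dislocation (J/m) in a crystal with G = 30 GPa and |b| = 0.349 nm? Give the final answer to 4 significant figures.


E = G*b^2/2
b = 0.349 nm = 3.49e-10 m
G = 30 GPa = 3e+10 Pa
E = 0.5 * 3e+10 * (3.49e-10)^2
E = 1.827e-09 J/m


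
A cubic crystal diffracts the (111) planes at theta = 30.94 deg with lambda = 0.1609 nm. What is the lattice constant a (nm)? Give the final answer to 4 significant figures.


d = lambda / (2*sin(theta))
d = 0.1609 / (2*sin(30.94 deg))
d = 0.156475 nm
a = d * sqrt(h^2+k^2+l^2) = 0.156475 * sqrt(3)
a = 0.271 nm


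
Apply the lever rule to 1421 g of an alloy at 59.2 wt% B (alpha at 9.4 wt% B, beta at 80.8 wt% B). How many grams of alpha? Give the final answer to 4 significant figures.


f_alpha = (C_beta - C0) / (C_beta - C_alpha)
f_alpha = (80.8 - 59.2) / (80.8 - 9.4) = 0.302521
m_alpha = f_alpha * m_total = 0.302521 * 1421 = 429.9 g


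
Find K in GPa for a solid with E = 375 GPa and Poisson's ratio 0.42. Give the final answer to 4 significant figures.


K = E / (3*(1-2*nu))
K = 375 / (3*(1-2*0.42))
K = 781.3 GPa


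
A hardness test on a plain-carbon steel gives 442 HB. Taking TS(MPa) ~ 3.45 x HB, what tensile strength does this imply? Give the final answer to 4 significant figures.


TS (MPa) = 3.45 * HB
TS = 3.45 * 442
TS = 1525 MPa


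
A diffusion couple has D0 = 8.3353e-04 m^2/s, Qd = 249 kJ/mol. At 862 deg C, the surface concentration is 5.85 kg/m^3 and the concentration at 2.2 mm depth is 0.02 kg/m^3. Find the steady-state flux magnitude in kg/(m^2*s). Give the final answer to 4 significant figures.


Step 1: D = D0 * exp(-Qd/(R*T))
T = 862 + 273.15 = 1135.15 K
D = 8.3353e-04 * exp(-249e3 / (8.314 * 1135.15)) = 2.90146e-15 m^2/s
Step 2: J = D * (C1 - C2) / dx
J = 2.90146e-15 * (5.85 - 0.02) / 2.2e-03
J = 7.689e-12 kg/(m^2*s)


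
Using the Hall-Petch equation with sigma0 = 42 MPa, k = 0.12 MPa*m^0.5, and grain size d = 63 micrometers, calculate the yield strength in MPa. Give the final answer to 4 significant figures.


sigma_y = sigma0 + k / sqrt(d)
d = 63 um = 6.3e-05 m
sigma_y = 42 + 0.12 / sqrt(6.3e-05)
sigma_y = 57.12 MPa


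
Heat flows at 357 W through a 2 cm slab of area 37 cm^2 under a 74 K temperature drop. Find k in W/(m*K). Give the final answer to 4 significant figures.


k = Q*L / (A*dT)
L = 0.02 m, A = 3.7e-03 m^2
k = 357 * 0.02 / (3.7e-03 * 74)
k = 26.08 W/(m*K)


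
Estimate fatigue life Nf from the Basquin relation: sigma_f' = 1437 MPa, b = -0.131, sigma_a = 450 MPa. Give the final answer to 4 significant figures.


sigma_a = sigma_f' * (2*Nf)^b
2*Nf = (sigma_a / sigma_f')^(1/b)
2*Nf = (450 / 1437)^(1/-0.131)
2*Nf = 7066.31
Nf = 3533 cycles


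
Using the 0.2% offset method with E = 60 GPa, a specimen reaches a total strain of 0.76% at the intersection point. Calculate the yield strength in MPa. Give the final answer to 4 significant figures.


Offset strain = 0.002
Elastic strain at yield = total_strain - offset = 7.6e-03 - 0.002 = 5.6e-03
sigma_y = E * elastic_strain = 60000 * 5.6e-03
sigma_y = 336 MPa
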